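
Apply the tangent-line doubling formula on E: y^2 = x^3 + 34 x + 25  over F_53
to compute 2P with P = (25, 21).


Doubling: s = (3 x1^2 + a) / (2 y1)
s = (3*25^2 + 34) / (2*21) mod 53 = 24
x3 = s^2 - 2 x1 mod 53 = 24^2 - 2*25 = 49
y3 = s (x1 - x3) - y1 mod 53 = 24 * (25 - 49) - 21 = 39

2P = (49, 39)


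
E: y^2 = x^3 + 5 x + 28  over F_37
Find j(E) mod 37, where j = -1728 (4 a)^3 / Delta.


Delta = -16(4 a^3 + 27 b^2) mod 37 = 2
-1728 * (4 a)^3 = -1728 * (4*5)^3 mod 37 = 14
j = 14 * 2^(-1) mod 37 = 7

j = 7 (mod 37)


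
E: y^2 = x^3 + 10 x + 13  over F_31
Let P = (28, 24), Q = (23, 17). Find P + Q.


P != Q, so use the chord formula.
s = (y2 - y1) / (x2 - x1) = (24) / (26) mod 31 = 20
x3 = s^2 - x1 - x2 mod 31 = 20^2 - 28 - 23 = 8
y3 = s (x1 - x3) - y1 mod 31 = 20 * (28 - 8) - 24 = 4

P + Q = (8, 4)


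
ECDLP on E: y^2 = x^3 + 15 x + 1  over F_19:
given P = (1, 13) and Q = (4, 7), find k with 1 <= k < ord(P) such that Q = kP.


Enumerate multiples of P until we hit Q = (4, 7):
  1P = (1, 13)
  2P = (5, 12)
  3P = (0, 1)
  4P = (10, 12)
  5P = (12, 3)
  6P = (4, 7)
Match found at i = 6.

k = 6


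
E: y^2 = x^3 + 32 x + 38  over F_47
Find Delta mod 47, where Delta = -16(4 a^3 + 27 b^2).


4 a^3 + 27 b^2 = 4*32^3 + 27*38^2 = 131072 + 38988 = 170060
Delta = -16 * (170060) = -2720960
Delta mod 47 = 11

Delta = 11 (mod 47)


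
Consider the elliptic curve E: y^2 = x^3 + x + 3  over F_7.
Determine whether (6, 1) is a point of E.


Check whether y^2 = x^3 + 1 x + 3 (mod 7) for (x, y) = (6, 1).
LHS: y^2 = 1^2 mod 7 = 1
RHS: x^3 + 1 x + 3 = 6^3 + 1*6 + 3 mod 7 = 1
LHS = RHS

Yes, on the curve


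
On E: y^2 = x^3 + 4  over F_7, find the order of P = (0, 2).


Compute successive multiples of P until we hit O:
  1P = (0, 2)
  2P = (0, 5)
  3P = O

ord(P) = 3


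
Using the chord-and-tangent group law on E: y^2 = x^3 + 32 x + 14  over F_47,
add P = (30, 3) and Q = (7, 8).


P != Q, so use the chord formula.
s = (y2 - y1) / (x2 - x1) = (5) / (24) mod 47 = 10
x3 = s^2 - x1 - x2 mod 47 = 10^2 - 30 - 7 = 16
y3 = s (x1 - x3) - y1 mod 47 = 10 * (30 - 16) - 3 = 43

P + Q = (16, 43)


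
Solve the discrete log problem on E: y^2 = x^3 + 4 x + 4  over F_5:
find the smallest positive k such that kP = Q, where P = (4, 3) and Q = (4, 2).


Enumerate multiples of P until we hit Q = (4, 2):
  1P = (4, 3)
  2P = (1, 3)
  3P = (0, 2)
  4P = (2, 0)
  5P = (0, 3)
  6P = (1, 2)
  7P = (4, 2)
Match found at i = 7.

k = 7


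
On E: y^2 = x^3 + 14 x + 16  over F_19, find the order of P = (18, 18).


Compute successive multiples of P until we hit O:
  1P = (18, 18)
  2P = (3, 16)
  3P = (3, 3)
  4P = (18, 1)
  5P = O

ord(P) = 5


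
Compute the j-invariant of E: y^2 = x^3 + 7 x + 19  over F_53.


Delta = -16(4 a^3 + 27 b^2) mod 53 = 17
-1728 * (4 a)^3 = -1728 * (4*7)^3 mod 53 = 51
j = 51 * 17^(-1) mod 53 = 3

j = 3 (mod 53)


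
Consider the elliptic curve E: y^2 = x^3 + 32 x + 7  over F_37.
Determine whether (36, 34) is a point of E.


Check whether y^2 = x^3 + 32 x + 7 (mod 37) for (x, y) = (36, 34).
LHS: y^2 = 34^2 mod 37 = 9
RHS: x^3 + 32 x + 7 = 36^3 + 32*36 + 7 mod 37 = 11
LHS != RHS

No, not on the curve


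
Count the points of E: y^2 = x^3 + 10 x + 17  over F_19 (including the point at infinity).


For each x in F_19, count y with y^2 = x^3 + 10 x + 17 mod 19:
  x = 0: RHS = 17, y in [6, 13]  -> 2 point(s)
  x = 1: RHS = 9, y in [3, 16]  -> 2 point(s)
  x = 2: RHS = 7, y in [8, 11]  -> 2 point(s)
  x = 3: RHS = 17, y in [6, 13]  -> 2 point(s)
  x = 4: RHS = 7, y in [8, 11]  -> 2 point(s)
  x = 8: RHS = 1, y in [1, 18]  -> 2 point(s)
  x = 9: RHS = 0, y in [0]  -> 1 point(s)
  x = 13: RHS = 7, y in [8, 11]  -> 2 point(s)
  x = 16: RHS = 17, y in [6, 13]  -> 2 point(s)
  x = 18: RHS = 6, y in [5, 14]  -> 2 point(s)
Affine points: 19. Add the point at infinity: total = 20.

#E(F_19) = 20


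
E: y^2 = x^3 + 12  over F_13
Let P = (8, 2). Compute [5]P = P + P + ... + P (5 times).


k = 5 = 101_2 (binary, LSB first: 101)
Double-and-add from P = (8, 2):
  bit 0 = 1: acc = O + (8, 2) = (8, 2)
  bit 1 = 0: acc unchanged = (8, 2)
  bit 2 = 1: acc = (8, 2) + (0, 8) = (8, 11)

5P = (8, 11)


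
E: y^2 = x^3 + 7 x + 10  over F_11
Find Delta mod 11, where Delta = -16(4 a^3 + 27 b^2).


4 a^3 + 27 b^2 = 4*7^3 + 27*10^2 = 1372 + 2700 = 4072
Delta = -16 * (4072) = -65152
Delta mod 11 = 1

Delta = 1 (mod 11)


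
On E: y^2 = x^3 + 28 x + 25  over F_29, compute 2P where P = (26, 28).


Doubling: s = (3 x1^2 + a) / (2 y1)
s = (3*26^2 + 28) / (2*28) mod 29 = 16
x3 = s^2 - 2 x1 mod 29 = 16^2 - 2*26 = 1
y3 = s (x1 - x3) - y1 mod 29 = 16 * (26 - 1) - 28 = 24

2P = (1, 24)


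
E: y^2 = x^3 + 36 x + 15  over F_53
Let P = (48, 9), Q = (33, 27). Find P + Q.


P != Q, so use the chord formula.
s = (y2 - y1) / (x2 - x1) = (18) / (38) mod 53 = 20
x3 = s^2 - x1 - x2 mod 53 = 20^2 - 48 - 33 = 1
y3 = s (x1 - x3) - y1 mod 53 = 20 * (48 - 1) - 9 = 30

P + Q = (1, 30)


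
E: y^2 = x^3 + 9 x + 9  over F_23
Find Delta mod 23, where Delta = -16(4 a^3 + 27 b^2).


4 a^3 + 27 b^2 = 4*9^3 + 27*9^2 = 2916 + 2187 = 5103
Delta = -16 * (5103) = -81648
Delta mod 23 = 2

Delta = 2 (mod 23)


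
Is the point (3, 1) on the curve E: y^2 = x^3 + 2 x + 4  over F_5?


Check whether y^2 = x^3 + 2 x + 4 (mod 5) for (x, y) = (3, 1).
LHS: y^2 = 1^2 mod 5 = 1
RHS: x^3 + 2 x + 4 = 3^3 + 2*3 + 4 mod 5 = 2
LHS != RHS

No, not on the curve


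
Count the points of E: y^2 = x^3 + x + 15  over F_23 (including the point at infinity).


For each x in F_23, count y with y^2 = x^3 + 1 x + 15 mod 23:
  x = 2: RHS = 2, y in [5, 18]  -> 2 point(s)
  x = 8: RHS = 6, y in [11, 12]  -> 2 point(s)
  x = 10: RHS = 13, y in [6, 17]  -> 2 point(s)
  x = 11: RHS = 0, y in [0]  -> 1 point(s)
  x = 14: RHS = 13, y in [6, 17]  -> 2 point(s)
  x = 15: RHS = 1, y in [1, 22]  -> 2 point(s)
  x = 17: RHS = 0, y in [0]  -> 1 point(s)
  x = 18: RHS = 0, y in [0]  -> 1 point(s)
  x = 19: RHS = 16, y in [4, 19]  -> 2 point(s)
  x = 20: RHS = 8, y in [10, 13]  -> 2 point(s)
  x = 22: RHS = 13, y in [6, 17]  -> 2 point(s)
Affine points: 19. Add the point at infinity: total = 20.

#E(F_23) = 20


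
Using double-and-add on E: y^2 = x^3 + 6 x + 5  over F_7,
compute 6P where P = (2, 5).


k = 6 = 110_2 (binary, LSB first: 011)
Double-and-add from P = (2, 5):
  bit 0 = 0: acc unchanged = O
  bit 1 = 1: acc = O + (4, 4) = (4, 4)
  bit 2 = 1: acc = (4, 4) + (3, 1) = (2, 2)

6P = (2, 2)


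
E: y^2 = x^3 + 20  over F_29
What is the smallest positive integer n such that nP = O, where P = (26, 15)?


Compute successive multiples of P until we hit O:
  1P = (26, 15)
  2P = (10, 11)
  3P = (13, 10)
  4P = (14, 3)
  5P = (19, 21)
  6P = (9, 16)
  7P = (22, 24)
  8P = (6, 27)
  ... (continuing to 30P)
  30P = O

ord(P) = 30


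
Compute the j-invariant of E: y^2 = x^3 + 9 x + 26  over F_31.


Delta = -16(4 a^3 + 27 b^2) mod 31 = 18
-1728 * (4 a)^3 = -1728 * (4*9)^3 mod 31 = 8
j = 8 * 18^(-1) mod 31 = 28

j = 28 (mod 31)


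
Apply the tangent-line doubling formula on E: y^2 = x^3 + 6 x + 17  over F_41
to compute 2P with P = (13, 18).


Doubling: s = (3 x1^2 + a) / (2 y1)
s = (3*13^2 + 6) / (2*18) mod 41 = 4
x3 = s^2 - 2 x1 mod 41 = 4^2 - 2*13 = 31
y3 = s (x1 - x3) - y1 mod 41 = 4 * (13 - 31) - 18 = 33

2P = (31, 33)


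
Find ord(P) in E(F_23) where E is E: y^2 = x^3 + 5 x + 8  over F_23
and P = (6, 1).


Compute successive multiples of P until we hit O:
  1P = (6, 1)
  2P = (12, 5)
  3P = (8, 13)
  4P = (22, 18)
  5P = (7, 8)
  6P = (13, 19)
  7P = (20, 9)
  8P = (10, 0)
  ... (continuing to 16P)
  16P = O

ord(P) = 16


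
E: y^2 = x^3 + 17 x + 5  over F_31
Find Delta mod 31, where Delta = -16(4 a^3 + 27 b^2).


4 a^3 + 27 b^2 = 4*17^3 + 27*5^2 = 19652 + 675 = 20327
Delta = -16 * (20327) = -325232
Delta mod 31 = 20

Delta = 20 (mod 31)


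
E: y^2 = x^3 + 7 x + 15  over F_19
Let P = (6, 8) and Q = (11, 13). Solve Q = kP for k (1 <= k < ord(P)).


Enumerate multiples of P until we hit Q = (11, 13):
  1P = (6, 8)
  2P = (5, 17)
  3P = (13, 17)
  4P = (16, 9)
  5P = (1, 2)
  6P = (18, 8)
  7P = (14, 11)
  8P = (3, 5)
  9P = (11, 6)
  10P = (9, 16)
  11P = (9, 3)
  12P = (11, 13)
Match found at i = 12.

k = 12


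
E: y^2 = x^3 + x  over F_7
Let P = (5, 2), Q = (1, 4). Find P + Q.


P != Q, so use the chord formula.
s = (y2 - y1) / (x2 - x1) = (2) / (3) mod 7 = 3
x3 = s^2 - x1 - x2 mod 7 = 3^2 - 5 - 1 = 3
y3 = s (x1 - x3) - y1 mod 7 = 3 * (5 - 3) - 2 = 4

P + Q = (3, 4)


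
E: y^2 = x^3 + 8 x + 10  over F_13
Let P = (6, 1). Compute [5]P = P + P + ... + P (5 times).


k = 5 = 101_2 (binary, LSB first: 101)
Double-and-add from P = (6, 1):
  bit 0 = 1: acc = O + (6, 1) = (6, 1)
  bit 1 = 0: acc unchanged = (6, 1)
  bit 2 = 1: acc = (6, 1) + (8, 12) = (0, 6)

5P = (0, 6)


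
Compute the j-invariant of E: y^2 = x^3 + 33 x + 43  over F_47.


Delta = -16(4 a^3 + 27 b^2) mod 47 = 21
-1728 * (4 a)^3 = -1728 * (4*33)^3 mod 47 = 18
j = 18 * 21^(-1) mod 47 = 21

j = 21 (mod 47)


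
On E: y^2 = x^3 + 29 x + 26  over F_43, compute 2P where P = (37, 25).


Doubling: s = (3 x1^2 + a) / (2 y1)
s = (3*37^2 + 29) / (2*25) mod 43 = 38
x3 = s^2 - 2 x1 mod 43 = 38^2 - 2*37 = 37
y3 = s (x1 - x3) - y1 mod 43 = 38 * (37 - 37) - 25 = 18

2P = (37, 18)


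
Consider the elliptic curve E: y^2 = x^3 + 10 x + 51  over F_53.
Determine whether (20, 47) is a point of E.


Check whether y^2 = x^3 + 10 x + 51 (mod 53) for (x, y) = (20, 47).
LHS: y^2 = 47^2 mod 53 = 36
RHS: x^3 + 10 x + 51 = 20^3 + 10*20 + 51 mod 53 = 36
LHS = RHS

Yes, on the curve


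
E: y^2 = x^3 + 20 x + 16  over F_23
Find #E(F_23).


For each x in F_23, count y with y^2 = x^3 + 20 x + 16 mod 23:
  x = 0: RHS = 16, y in [4, 19]  -> 2 point(s)
  x = 2: RHS = 18, y in [8, 15]  -> 2 point(s)
  x = 7: RHS = 16, y in [4, 19]  -> 2 point(s)
  x = 11: RHS = 3, y in [7, 16]  -> 2 point(s)
  x = 12: RHS = 6, y in [11, 12]  -> 2 point(s)
  x = 13: RHS = 12, y in [9, 14]  -> 2 point(s)
  x = 14: RHS = 4, y in [2, 21]  -> 2 point(s)
  x = 16: RHS = 16, y in [4, 19]  -> 2 point(s)
  x = 17: RHS = 2, y in [5, 18]  -> 2 point(s)
  x = 22: RHS = 18, y in [8, 15]  -> 2 point(s)
Affine points: 20. Add the point at infinity: total = 21.

#E(F_23) = 21


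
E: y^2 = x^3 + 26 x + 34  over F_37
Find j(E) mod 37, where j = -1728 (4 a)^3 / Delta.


Delta = -16(4 a^3 + 27 b^2) mod 37 = 7
-1728 * (4 a)^3 = -1728 * (4*26)^3 mod 37 = 1
j = 1 * 7^(-1) mod 37 = 16

j = 16 (mod 37)


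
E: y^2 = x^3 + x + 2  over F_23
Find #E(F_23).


For each x in F_23, count y with y^2 = x^3 + 1 x + 2 mod 23:
  x = 0: RHS = 2, y in [5, 18]  -> 2 point(s)
  x = 1: RHS = 4, y in [2, 21]  -> 2 point(s)
  x = 2: RHS = 12, y in [9, 14]  -> 2 point(s)
  x = 3: RHS = 9, y in [3, 20]  -> 2 point(s)
  x = 4: RHS = 1, y in [1, 22]  -> 2 point(s)
  x = 8: RHS = 16, y in [4, 19]  -> 2 point(s)
  x = 9: RHS = 4, y in [2, 21]  -> 2 point(s)
  x = 10: RHS = 0, y in [0]  -> 1 point(s)
  x = 13: RHS = 4, y in [2, 21]  -> 2 point(s)
  x = 14: RHS = 0, y in [0]  -> 1 point(s)
  x = 19: RHS = 3, y in [7, 16]  -> 2 point(s)
  x = 20: RHS = 18, y in [8, 15]  -> 2 point(s)
  x = 22: RHS = 0, y in [0]  -> 1 point(s)
Affine points: 23. Add the point at infinity: total = 24.

#E(F_23) = 24


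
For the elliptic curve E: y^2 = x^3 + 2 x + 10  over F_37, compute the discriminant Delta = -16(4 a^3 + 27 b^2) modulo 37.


4 a^3 + 27 b^2 = 4*2^3 + 27*10^2 = 32 + 2700 = 2732
Delta = -16 * (2732) = -43712
Delta mod 37 = 22

Delta = 22 (mod 37)


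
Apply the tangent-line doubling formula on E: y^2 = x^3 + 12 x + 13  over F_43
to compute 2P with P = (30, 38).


Doubling: s = (3 x1^2 + a) / (2 y1)
s = (3*30^2 + 12) / (2*38) mod 43 = 4
x3 = s^2 - 2 x1 mod 43 = 4^2 - 2*30 = 42
y3 = s (x1 - x3) - y1 mod 43 = 4 * (30 - 42) - 38 = 0

2P = (42, 0)


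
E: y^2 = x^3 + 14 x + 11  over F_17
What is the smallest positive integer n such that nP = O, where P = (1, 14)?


Compute successive multiples of P until we hit O:
  1P = (1, 14)
  2P = (15, 3)
  3P = (5, 11)
  4P = (2, 8)
  5P = (16, 8)
  6P = (9, 13)
  7P = (11, 0)
  8P = (9, 4)
  ... (continuing to 14P)
  14P = O

ord(P) = 14


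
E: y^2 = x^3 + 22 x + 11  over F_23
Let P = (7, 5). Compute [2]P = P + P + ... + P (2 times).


k = 2 = 10_2 (binary, LSB first: 01)
Double-and-add from P = (7, 5):
  bit 0 = 0: acc unchanged = O
  bit 1 = 1: acc = O + (17, 10) = (17, 10)

2P = (17, 10)


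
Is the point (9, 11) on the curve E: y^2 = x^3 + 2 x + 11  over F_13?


Check whether y^2 = x^3 + 2 x + 11 (mod 13) for (x, y) = (9, 11).
LHS: y^2 = 11^2 mod 13 = 4
RHS: x^3 + 2 x + 11 = 9^3 + 2*9 + 11 mod 13 = 4
LHS = RHS

Yes, on the curve


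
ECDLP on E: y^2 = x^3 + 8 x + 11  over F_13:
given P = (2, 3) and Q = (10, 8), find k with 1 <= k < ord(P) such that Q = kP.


Enumerate multiples of P until we hit Q = (10, 8):
  1P = (2, 3)
  2P = (10, 5)
  3P = (10, 8)
Match found at i = 3.

k = 3


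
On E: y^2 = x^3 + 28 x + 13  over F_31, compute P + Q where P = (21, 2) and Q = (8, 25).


P != Q, so use the chord formula.
s = (y2 - y1) / (x2 - x1) = (23) / (18) mod 31 = 3
x3 = s^2 - x1 - x2 mod 31 = 3^2 - 21 - 8 = 11
y3 = s (x1 - x3) - y1 mod 31 = 3 * (21 - 11) - 2 = 28

P + Q = (11, 28)


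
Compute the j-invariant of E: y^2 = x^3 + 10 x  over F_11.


Delta = -16(4 a^3 + 27 b^2) mod 11 = 9
-1728 * (4 a)^3 = -1728 * (4*10)^3 mod 11 = 9
j = 9 * 9^(-1) mod 11 = 1

j = 1 (mod 11)


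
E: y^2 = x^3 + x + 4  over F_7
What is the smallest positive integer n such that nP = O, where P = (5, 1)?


Compute successive multiples of P until we hit O:
  1P = (5, 1)
  2P = (6, 3)
  3P = (0, 2)
  4P = (4, 3)
  5P = (2, 0)
  6P = (4, 4)
  7P = (0, 5)
  8P = (6, 4)
  ... (continuing to 10P)
  10P = O

ord(P) = 10


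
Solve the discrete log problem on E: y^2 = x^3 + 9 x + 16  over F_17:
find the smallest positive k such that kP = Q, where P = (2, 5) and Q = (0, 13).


Enumerate multiples of P until we hit Q = (0, 13):
  1P = (2, 5)
  2P = (5, 4)
  3P = (12, 4)
  4P = (11, 1)
  5P = (0, 13)
Match found at i = 5.

k = 5


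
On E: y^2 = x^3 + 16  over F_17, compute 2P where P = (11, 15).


Doubling: s = (3 x1^2 + a) / (2 y1)
s = (3*11^2 + 0) / (2*15) mod 17 = 7
x3 = s^2 - 2 x1 mod 17 = 7^2 - 2*11 = 10
y3 = s (x1 - x3) - y1 mod 17 = 7 * (11 - 10) - 15 = 9

2P = (10, 9)


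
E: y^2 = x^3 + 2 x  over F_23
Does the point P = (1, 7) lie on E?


Check whether y^2 = x^3 + 2 x + 0 (mod 23) for (x, y) = (1, 7).
LHS: y^2 = 7^2 mod 23 = 3
RHS: x^3 + 2 x + 0 = 1^3 + 2*1 + 0 mod 23 = 3
LHS = RHS

Yes, on the curve


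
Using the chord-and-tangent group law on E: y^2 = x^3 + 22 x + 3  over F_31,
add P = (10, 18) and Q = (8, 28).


P != Q, so use the chord formula.
s = (y2 - y1) / (x2 - x1) = (10) / (29) mod 31 = 26
x3 = s^2 - x1 - x2 mod 31 = 26^2 - 10 - 8 = 7
y3 = s (x1 - x3) - y1 mod 31 = 26 * (10 - 7) - 18 = 29

P + Q = (7, 29)


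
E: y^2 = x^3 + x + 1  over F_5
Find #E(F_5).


For each x in F_5, count y with y^2 = x^3 + 1 x + 1 mod 5:
  x = 0: RHS = 1, y in [1, 4]  -> 2 point(s)
  x = 2: RHS = 1, y in [1, 4]  -> 2 point(s)
  x = 3: RHS = 1, y in [1, 4]  -> 2 point(s)
  x = 4: RHS = 4, y in [2, 3]  -> 2 point(s)
Affine points: 8. Add the point at infinity: total = 9.

#E(F_5) = 9


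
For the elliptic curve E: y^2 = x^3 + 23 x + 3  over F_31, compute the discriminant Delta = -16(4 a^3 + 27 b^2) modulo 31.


4 a^3 + 27 b^2 = 4*23^3 + 27*3^2 = 48668 + 243 = 48911
Delta = -16 * (48911) = -782576
Delta mod 31 = 19

Delta = 19 (mod 31)


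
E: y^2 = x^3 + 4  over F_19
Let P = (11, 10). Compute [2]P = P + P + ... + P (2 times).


k = 2 = 10_2 (binary, LSB first: 01)
Double-and-add from P = (11, 10):
  bit 0 = 0: acc unchanged = O
  bit 1 = 1: acc = O + (1, 10) = (1, 10)

2P = (1, 10)


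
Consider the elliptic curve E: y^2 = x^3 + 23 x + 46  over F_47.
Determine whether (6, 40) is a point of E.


Check whether y^2 = x^3 + 23 x + 46 (mod 47) for (x, y) = (6, 40).
LHS: y^2 = 40^2 mod 47 = 2
RHS: x^3 + 23 x + 46 = 6^3 + 23*6 + 46 mod 47 = 24
LHS != RHS

No, not on the curve


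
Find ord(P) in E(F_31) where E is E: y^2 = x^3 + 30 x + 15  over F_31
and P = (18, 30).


Compute successive multiples of P until we hit O:
  1P = (18, 30)
  2P = (20, 11)
  3P = (29, 28)
  4P = (24, 19)
  5P = (7, 17)
  6P = (22, 16)
  7P = (11, 23)
  8P = (3, 16)
  ... (continuing to 25P)
  25P = O

ord(P) = 25


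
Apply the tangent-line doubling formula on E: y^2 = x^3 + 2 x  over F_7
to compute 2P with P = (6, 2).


Doubling: s = (3 x1^2 + a) / (2 y1)
s = (3*6^2 + 2) / (2*2) mod 7 = 3
x3 = s^2 - 2 x1 mod 7 = 3^2 - 2*6 = 4
y3 = s (x1 - x3) - y1 mod 7 = 3 * (6 - 4) - 2 = 4

2P = (4, 4)


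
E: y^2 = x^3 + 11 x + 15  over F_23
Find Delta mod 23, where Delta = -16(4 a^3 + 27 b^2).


4 a^3 + 27 b^2 = 4*11^3 + 27*15^2 = 5324 + 6075 = 11399
Delta = -16 * (11399) = -182384
Delta mod 23 = 6

Delta = 6 (mod 23)


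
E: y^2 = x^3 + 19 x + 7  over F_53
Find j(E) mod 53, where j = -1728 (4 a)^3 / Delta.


Delta = -16(4 a^3 + 27 b^2) mod 53 = 2
-1728 * (4 a)^3 = -1728 * (4*19)^3 mod 53 = 47
j = 47 * 2^(-1) mod 53 = 50

j = 50 (mod 53)


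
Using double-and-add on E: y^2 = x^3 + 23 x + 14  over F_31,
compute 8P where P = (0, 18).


k = 8 = 1000_2 (binary, LSB first: 0001)
Double-and-add from P = (0, 18):
  bit 0 = 0: acc unchanged = O
  bit 1 = 0: acc unchanged = O
  bit 2 = 0: acc unchanged = O
  bit 3 = 1: acc = O + (25, 30) = (25, 30)

8P = (25, 30)


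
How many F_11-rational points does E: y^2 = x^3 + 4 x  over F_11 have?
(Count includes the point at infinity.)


For each x in F_11, count y with y^2 = x^3 + 4 x + 0 mod 11:
  x = 0: RHS = 0, y in [0]  -> 1 point(s)
  x = 1: RHS = 5, y in [4, 7]  -> 2 point(s)
  x = 2: RHS = 5, y in [4, 7]  -> 2 point(s)
  x = 4: RHS = 3, y in [5, 6]  -> 2 point(s)
  x = 6: RHS = 9, y in [3, 8]  -> 2 point(s)
  x = 8: RHS = 5, y in [4, 7]  -> 2 point(s)
Affine points: 11. Add the point at infinity: total = 12.

#E(F_11) = 12


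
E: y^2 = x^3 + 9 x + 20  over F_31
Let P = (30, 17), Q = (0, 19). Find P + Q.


P != Q, so use the chord formula.
s = (y2 - y1) / (x2 - x1) = (2) / (1) mod 31 = 2
x3 = s^2 - x1 - x2 mod 31 = 2^2 - 30 - 0 = 5
y3 = s (x1 - x3) - y1 mod 31 = 2 * (30 - 5) - 17 = 2

P + Q = (5, 2)


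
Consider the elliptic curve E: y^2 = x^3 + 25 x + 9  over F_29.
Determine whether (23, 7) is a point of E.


Check whether y^2 = x^3 + 25 x + 9 (mod 29) for (x, y) = (23, 7).
LHS: y^2 = 7^2 mod 29 = 20
RHS: x^3 + 25 x + 9 = 23^3 + 25*23 + 9 mod 29 = 20
LHS = RHS

Yes, on the curve


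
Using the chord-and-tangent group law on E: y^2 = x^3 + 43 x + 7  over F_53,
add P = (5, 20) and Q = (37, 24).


P != Q, so use the chord formula.
s = (y2 - y1) / (x2 - x1) = (4) / (32) mod 53 = 20
x3 = s^2 - x1 - x2 mod 53 = 20^2 - 5 - 37 = 40
y3 = s (x1 - x3) - y1 mod 53 = 20 * (5 - 40) - 20 = 22

P + Q = (40, 22)


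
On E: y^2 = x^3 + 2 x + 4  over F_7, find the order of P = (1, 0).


Compute successive multiples of P until we hit O:
  1P = (1, 0)
  2P = O

ord(P) = 2


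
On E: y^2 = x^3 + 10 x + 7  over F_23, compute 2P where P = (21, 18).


Doubling: s = (3 x1^2 + a) / (2 y1)
s = (3*21^2 + 10) / (2*18) mod 23 = 7
x3 = s^2 - 2 x1 mod 23 = 7^2 - 2*21 = 7
y3 = s (x1 - x3) - y1 mod 23 = 7 * (21 - 7) - 18 = 11

2P = (7, 11)


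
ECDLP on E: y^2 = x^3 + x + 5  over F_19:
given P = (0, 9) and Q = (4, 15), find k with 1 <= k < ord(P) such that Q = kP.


Enumerate multiples of P until we hit Q = (4, 15):
  1P = (0, 9)
  2P = (1, 11)
  3P = (3, 4)
  4P = (4, 4)
  5P = (13, 12)
  6P = (11, 6)
  7P = (12, 15)
  8P = (12, 4)
  9P = (11, 13)
  10P = (13, 7)
  11P = (4, 15)
Match found at i = 11.

k = 11


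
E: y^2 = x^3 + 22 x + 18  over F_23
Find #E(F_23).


For each x in F_23, count y with y^2 = x^3 + 22 x + 18 mod 23:
  x = 0: RHS = 18, y in [8, 15]  -> 2 point(s)
  x = 1: RHS = 18, y in [8, 15]  -> 2 point(s)
  x = 2: RHS = 1, y in [1, 22]  -> 2 point(s)
  x = 4: RHS = 9, y in [3, 20]  -> 2 point(s)
  x = 5: RHS = 0, y in [0]  -> 1 point(s)
  x = 7: RHS = 9, y in [3, 20]  -> 2 point(s)
  x = 8: RHS = 16, y in [4, 19]  -> 2 point(s)
  x = 9: RHS = 2, y in [5, 18]  -> 2 point(s)
  x = 11: RHS = 4, y in [2, 21]  -> 2 point(s)
  x = 12: RHS = 9, y in [3, 20]  -> 2 point(s)
  x = 16: RHS = 4, y in [2, 21]  -> 2 point(s)
  x = 18: RHS = 13, y in [6, 17]  -> 2 point(s)
  x = 19: RHS = 4, y in [2, 21]  -> 2 point(s)
  x = 21: RHS = 12, y in [9, 14]  -> 2 point(s)
  x = 22: RHS = 18, y in [8, 15]  -> 2 point(s)
Affine points: 29. Add the point at infinity: total = 30.

#E(F_23) = 30


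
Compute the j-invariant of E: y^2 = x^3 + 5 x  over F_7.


Delta = -16(4 a^3 + 27 b^2) mod 7 = 1
-1728 * (4 a)^3 = -1728 * (4*5)^3 mod 7 = 6
j = 6 * 1^(-1) mod 7 = 6

j = 6 (mod 7)


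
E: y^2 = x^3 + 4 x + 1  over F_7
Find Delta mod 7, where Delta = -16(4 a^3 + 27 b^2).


4 a^3 + 27 b^2 = 4*4^3 + 27*1^2 = 256 + 27 = 283
Delta = -16 * (283) = -4528
Delta mod 7 = 1

Delta = 1 (mod 7)


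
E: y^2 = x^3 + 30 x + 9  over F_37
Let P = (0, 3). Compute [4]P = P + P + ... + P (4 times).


k = 4 = 100_2 (binary, LSB first: 001)
Double-and-add from P = (0, 3):
  bit 0 = 0: acc unchanged = O
  bit 1 = 0: acc unchanged = O
  bit 2 = 1: acc = O + (23, 29) = (23, 29)

4P = (23, 29)


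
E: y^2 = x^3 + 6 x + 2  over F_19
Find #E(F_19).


For each x in F_19, count y with y^2 = x^3 + 6 x + 2 mod 19:
  x = 1: RHS = 9, y in [3, 16]  -> 2 point(s)
  x = 3: RHS = 9, y in [3, 16]  -> 2 point(s)
  x = 5: RHS = 5, y in [9, 10]  -> 2 point(s)
  x = 6: RHS = 7, y in [8, 11]  -> 2 point(s)
  x = 7: RHS = 7, y in [8, 11]  -> 2 point(s)
  x = 8: RHS = 11, y in [7, 12]  -> 2 point(s)
  x = 9: RHS = 6, y in [5, 14]  -> 2 point(s)
  x = 10: RHS = 17, y in [6, 13]  -> 2 point(s)
  x = 12: RHS = 16, y in [4, 15]  -> 2 point(s)
  x = 13: RHS = 16, y in [4, 15]  -> 2 point(s)
  x = 15: RHS = 9, y in [3, 16]  -> 2 point(s)
  x = 17: RHS = 1, y in [1, 18]  -> 2 point(s)
Affine points: 24. Add the point at infinity: total = 25.

#E(F_19) = 25


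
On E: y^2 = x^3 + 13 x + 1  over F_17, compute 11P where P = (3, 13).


k = 11 = 1011_2 (binary, LSB first: 1101)
Double-and-add from P = (3, 13):
  bit 0 = 1: acc = O + (3, 13) = (3, 13)
  bit 1 = 1: acc = (3, 13) + (2, 16) = (4, 7)
  bit 2 = 0: acc unchanged = (4, 7)
  bit 3 = 1: acc = (4, 7) + (11, 9) = (0, 16)

11P = (0, 16)


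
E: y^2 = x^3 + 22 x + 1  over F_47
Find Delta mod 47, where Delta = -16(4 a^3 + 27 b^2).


4 a^3 + 27 b^2 = 4*22^3 + 27*1^2 = 42592 + 27 = 42619
Delta = -16 * (42619) = -681904
Delta mod 47 = 19

Delta = 19 (mod 47)


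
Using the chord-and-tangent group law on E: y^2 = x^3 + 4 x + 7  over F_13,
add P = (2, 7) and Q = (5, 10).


P != Q, so use the chord formula.
s = (y2 - y1) / (x2 - x1) = (3) / (3) mod 13 = 1
x3 = s^2 - x1 - x2 mod 13 = 1^2 - 2 - 5 = 7
y3 = s (x1 - x3) - y1 mod 13 = 1 * (2 - 7) - 7 = 1

P + Q = (7, 1)


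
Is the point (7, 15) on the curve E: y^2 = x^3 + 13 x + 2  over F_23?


Check whether y^2 = x^3 + 13 x + 2 (mod 23) for (x, y) = (7, 15).
LHS: y^2 = 15^2 mod 23 = 18
RHS: x^3 + 13 x + 2 = 7^3 + 13*7 + 2 mod 23 = 22
LHS != RHS

No, not on the curve


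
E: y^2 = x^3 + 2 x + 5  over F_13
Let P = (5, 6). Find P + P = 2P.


Doubling: s = (3 x1^2 + a) / (2 y1)
s = (3*5^2 + 2) / (2*6) mod 13 = 1
x3 = s^2 - 2 x1 mod 13 = 1^2 - 2*5 = 4
y3 = s (x1 - x3) - y1 mod 13 = 1 * (5 - 4) - 6 = 8

2P = (4, 8)


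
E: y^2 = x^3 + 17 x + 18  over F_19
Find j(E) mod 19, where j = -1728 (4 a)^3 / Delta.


Delta = -16(4 a^3 + 27 b^2) mod 19 = 4
-1728 * (4 a)^3 = -1728 * (4*17)^3 mod 19 = 1
j = 1 * 4^(-1) mod 19 = 5

j = 5 (mod 19)


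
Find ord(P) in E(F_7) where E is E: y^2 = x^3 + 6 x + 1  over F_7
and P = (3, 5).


Compute successive multiples of P until we hit O:
  1P = (3, 5)
  2P = (3, 2)
  3P = O

ord(P) = 3


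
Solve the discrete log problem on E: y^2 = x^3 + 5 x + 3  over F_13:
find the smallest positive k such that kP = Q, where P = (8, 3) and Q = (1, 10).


Enumerate multiples of P until we hit Q = (1, 10):
  1P = (8, 3)
  2P = (0, 4)
  3P = (4, 3)
  4P = (1, 10)
Match found at i = 4.

k = 4


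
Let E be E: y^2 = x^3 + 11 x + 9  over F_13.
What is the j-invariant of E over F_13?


Delta = -16(4 a^3 + 27 b^2) mod 13 = 9
-1728 * (4 a)^3 = -1728 * (4*11)^3 mod 13 = 8
j = 8 * 9^(-1) mod 13 = 11

j = 11 (mod 13)


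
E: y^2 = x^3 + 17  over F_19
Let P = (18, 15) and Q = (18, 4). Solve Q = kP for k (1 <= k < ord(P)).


Enumerate multiples of P until we hit Q = (18, 4):
  1P = (18, 15)
  2P = (6, 9)
  3P = (0, 13)
  4P = (5, 16)
  5P = (5, 3)
  6P = (0, 6)
  7P = (6, 10)
  8P = (18, 4)
Match found at i = 8.

k = 8


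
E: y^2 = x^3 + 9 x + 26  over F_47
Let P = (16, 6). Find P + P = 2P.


Doubling: s = (3 x1^2 + a) / (2 y1)
s = (3*16^2 + 9) / (2*6) mod 47 = 6
x3 = s^2 - 2 x1 mod 47 = 6^2 - 2*16 = 4
y3 = s (x1 - x3) - y1 mod 47 = 6 * (16 - 4) - 6 = 19

2P = (4, 19)


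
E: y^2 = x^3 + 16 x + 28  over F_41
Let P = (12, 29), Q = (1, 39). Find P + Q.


P != Q, so use the chord formula.
s = (y2 - y1) / (x2 - x1) = (10) / (30) mod 41 = 14
x3 = s^2 - x1 - x2 mod 41 = 14^2 - 12 - 1 = 19
y3 = s (x1 - x3) - y1 mod 41 = 14 * (12 - 19) - 29 = 37

P + Q = (19, 37)


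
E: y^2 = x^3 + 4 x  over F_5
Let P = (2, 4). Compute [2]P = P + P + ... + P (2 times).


k = 2 = 10_2 (binary, LSB first: 01)
Double-and-add from P = (2, 4):
  bit 0 = 0: acc unchanged = O
  bit 1 = 1: acc = O + (0, 0) = (0, 0)

2P = (0, 0)


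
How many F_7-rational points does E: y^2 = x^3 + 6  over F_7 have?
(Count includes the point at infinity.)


For each x in F_7, count y with y^2 = x^3 + 0 x + 6 mod 7:
  x = 1: RHS = 0, y in [0]  -> 1 point(s)
  x = 2: RHS = 0, y in [0]  -> 1 point(s)
  x = 4: RHS = 0, y in [0]  -> 1 point(s)
Affine points: 3. Add the point at infinity: total = 4.

#E(F_7) = 4


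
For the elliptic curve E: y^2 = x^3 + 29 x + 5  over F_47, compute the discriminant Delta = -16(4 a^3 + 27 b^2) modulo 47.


4 a^3 + 27 b^2 = 4*29^3 + 27*5^2 = 97556 + 675 = 98231
Delta = -16 * (98231) = -1571696
Delta mod 47 = 31

Delta = 31 (mod 47)


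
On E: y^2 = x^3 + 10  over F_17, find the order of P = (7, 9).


Compute successive multiples of P until we hit O:
  1P = (7, 9)
  2P = (5, 13)
  3P = (9, 12)
  4P = (16, 3)
  5P = (2, 16)
  6P = (12, 15)
  7P = (11, 10)
  8P = (15, 6)
  ... (continuing to 18P)
  18P = O

ord(P) = 18


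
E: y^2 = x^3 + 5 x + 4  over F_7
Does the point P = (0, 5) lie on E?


Check whether y^2 = x^3 + 5 x + 4 (mod 7) for (x, y) = (0, 5).
LHS: y^2 = 5^2 mod 7 = 4
RHS: x^3 + 5 x + 4 = 0^3 + 5*0 + 4 mod 7 = 4
LHS = RHS

Yes, on the curve


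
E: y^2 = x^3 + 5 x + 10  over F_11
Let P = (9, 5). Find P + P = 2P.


Doubling: s = (3 x1^2 + a) / (2 y1)
s = (3*9^2 + 5) / (2*5) mod 11 = 5
x3 = s^2 - 2 x1 mod 11 = 5^2 - 2*9 = 7
y3 = s (x1 - x3) - y1 mod 11 = 5 * (9 - 7) - 5 = 5

2P = (7, 5)


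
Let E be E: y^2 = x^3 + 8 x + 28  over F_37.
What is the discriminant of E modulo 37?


4 a^3 + 27 b^2 = 4*8^3 + 27*28^2 = 2048 + 21168 = 23216
Delta = -16 * (23216) = -371456
Delta mod 37 = 24

Delta = 24 (mod 37)


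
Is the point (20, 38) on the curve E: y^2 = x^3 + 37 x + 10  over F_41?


Check whether y^2 = x^3 + 37 x + 10 (mod 41) for (x, y) = (20, 38).
LHS: y^2 = 38^2 mod 41 = 9
RHS: x^3 + 37 x + 10 = 20^3 + 37*20 + 10 mod 41 = 17
LHS != RHS

No, not on the curve


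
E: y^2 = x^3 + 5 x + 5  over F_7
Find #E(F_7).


For each x in F_7, count y with y^2 = x^3 + 5 x + 5 mod 7:
  x = 1: RHS = 4, y in [2, 5]  -> 2 point(s)
  x = 2: RHS = 2, y in [3, 4]  -> 2 point(s)
  x = 5: RHS = 1, y in [1, 6]  -> 2 point(s)
Affine points: 6. Add the point at infinity: total = 7.

#E(F_7) = 7


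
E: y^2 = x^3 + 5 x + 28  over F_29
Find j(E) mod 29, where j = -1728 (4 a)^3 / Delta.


Delta = -16(4 a^3 + 27 b^2) mod 29 = 7
-1728 * (4 a)^3 = -1728 * (4*5)^3 mod 29 = 10
j = 10 * 7^(-1) mod 29 = 18

j = 18 (mod 29)


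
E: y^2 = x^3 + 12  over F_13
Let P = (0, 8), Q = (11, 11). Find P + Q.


P != Q, so use the chord formula.
s = (y2 - y1) / (x2 - x1) = (3) / (11) mod 13 = 5
x3 = s^2 - x1 - x2 mod 13 = 5^2 - 0 - 11 = 1
y3 = s (x1 - x3) - y1 mod 13 = 5 * (0 - 1) - 8 = 0

P + Q = (1, 0)


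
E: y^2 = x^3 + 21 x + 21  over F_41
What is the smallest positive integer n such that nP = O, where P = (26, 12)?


Compute successive multiples of P until we hit O:
  1P = (26, 12)
  2P = (10, 1)
  3P = (13, 20)
  4P = (23, 24)
  5P = (8, 39)
  6P = (40, 9)
  7P = (15, 12)
  8P = (0, 29)
  ... (continuing to 27P)
  27P = O

ord(P) = 27


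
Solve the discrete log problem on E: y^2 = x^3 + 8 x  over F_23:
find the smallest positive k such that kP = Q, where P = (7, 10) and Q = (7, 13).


Enumerate multiples of P until we hit Q = (7, 13):
  1P = (7, 10)
  2P = (13, 1)
  3P = (11, 19)
  4P = (0, 0)
  5P = (11, 4)
  6P = (13, 22)
  7P = (7, 13)
Match found at i = 7.

k = 7


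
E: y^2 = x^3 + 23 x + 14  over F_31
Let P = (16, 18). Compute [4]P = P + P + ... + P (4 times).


k = 4 = 100_2 (binary, LSB first: 001)
Double-and-add from P = (16, 18):
  bit 0 = 0: acc unchanged = O
  bit 1 = 0: acc unchanged = O
  bit 2 = 1: acc = O + (25, 1) = (25, 1)

4P = (25, 1)


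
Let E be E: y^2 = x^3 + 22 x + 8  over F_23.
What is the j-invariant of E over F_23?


Delta = -16(4 a^3 + 27 b^2) mod 23 = 16
-1728 * (4 a)^3 = -1728 * (4*22)^3 mod 23 = 8
j = 8 * 16^(-1) mod 23 = 12

j = 12 (mod 23)


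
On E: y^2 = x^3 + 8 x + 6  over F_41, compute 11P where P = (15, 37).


k = 11 = 1011_2 (binary, LSB first: 1101)
Double-and-add from P = (15, 37):
  bit 0 = 1: acc = O + (15, 37) = (15, 37)
  bit 1 = 1: acc = (15, 37) + (32, 5) = (14, 19)
  bit 2 = 0: acc unchanged = (14, 19)
  bit 3 = 1: acc = (14, 19) + (4, 15) = (33, 39)

11P = (33, 39)


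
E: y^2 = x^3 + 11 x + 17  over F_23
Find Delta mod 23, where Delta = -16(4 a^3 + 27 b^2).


4 a^3 + 27 b^2 = 4*11^3 + 27*17^2 = 5324 + 7803 = 13127
Delta = -16 * (13127) = -210032
Delta mod 23 = 4

Delta = 4 (mod 23)


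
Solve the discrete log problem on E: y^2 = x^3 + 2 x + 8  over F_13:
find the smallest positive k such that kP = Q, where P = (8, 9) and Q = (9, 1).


Enumerate multiples of P until we hit Q = (9, 1):
  1P = (8, 9)
  2P = (9, 12)
  3P = (5, 0)
  4P = (9, 1)
Match found at i = 4.

k = 4


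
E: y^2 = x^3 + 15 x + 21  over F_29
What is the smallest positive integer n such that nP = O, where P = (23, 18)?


Compute successive multiples of P until we hit O:
  1P = (23, 18)
  2P = (13, 21)
  3P = (16, 6)
  4P = (3, 8)
  5P = (25, 10)
  6P = (26, 23)
  7P = (15, 5)
  8P = (24, 13)
  ... (continuing to 28P)
  28P = O

ord(P) = 28


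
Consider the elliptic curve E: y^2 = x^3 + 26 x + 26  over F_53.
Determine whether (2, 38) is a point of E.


Check whether y^2 = x^3 + 26 x + 26 (mod 53) for (x, y) = (2, 38).
LHS: y^2 = 38^2 mod 53 = 13
RHS: x^3 + 26 x + 26 = 2^3 + 26*2 + 26 mod 53 = 33
LHS != RHS

No, not on the curve


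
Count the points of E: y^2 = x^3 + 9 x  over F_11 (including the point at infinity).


For each x in F_11, count y with y^2 = x^3 + 9 x + 0 mod 11:
  x = 0: RHS = 0, y in [0]  -> 1 point(s)
  x = 2: RHS = 4, y in [2, 9]  -> 2 point(s)
  x = 4: RHS = 1, y in [1, 10]  -> 2 point(s)
  x = 5: RHS = 5, y in [4, 7]  -> 2 point(s)
  x = 8: RHS = 1, y in [1, 10]  -> 2 point(s)
  x = 10: RHS = 1, y in [1, 10]  -> 2 point(s)
Affine points: 11. Add the point at infinity: total = 12.

#E(F_11) = 12


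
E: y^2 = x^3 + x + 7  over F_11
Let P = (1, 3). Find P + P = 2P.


Doubling: s = (3 x1^2 + a) / (2 y1)
s = (3*1^2 + 1) / (2*3) mod 11 = 8
x3 = s^2 - 2 x1 mod 11 = 8^2 - 2*1 = 7
y3 = s (x1 - x3) - y1 mod 11 = 8 * (1 - 7) - 3 = 4

2P = (7, 4)


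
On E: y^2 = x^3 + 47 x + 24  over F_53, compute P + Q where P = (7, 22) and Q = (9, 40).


P != Q, so use the chord formula.
s = (y2 - y1) / (x2 - x1) = (18) / (2) mod 53 = 9
x3 = s^2 - x1 - x2 mod 53 = 9^2 - 7 - 9 = 12
y3 = s (x1 - x3) - y1 mod 53 = 9 * (7 - 12) - 22 = 39

P + Q = (12, 39)


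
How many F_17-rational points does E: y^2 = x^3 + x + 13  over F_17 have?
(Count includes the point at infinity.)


For each x in F_17, count y with y^2 = x^3 + 1 x + 13 mod 17:
  x = 0: RHS = 13, y in [8, 9]  -> 2 point(s)
  x = 1: RHS = 15, y in [7, 10]  -> 2 point(s)
  x = 3: RHS = 9, y in [3, 14]  -> 2 point(s)
  x = 4: RHS = 13, y in [8, 9]  -> 2 point(s)
  x = 12: RHS = 2, y in [6, 11]  -> 2 point(s)
  x = 13: RHS = 13, y in [8, 9]  -> 2 point(s)
  x = 14: RHS = 0, y in [0]  -> 1 point(s)
Affine points: 13. Add the point at infinity: total = 14.

#E(F_17) = 14


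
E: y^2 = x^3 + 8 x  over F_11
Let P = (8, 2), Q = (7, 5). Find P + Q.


P != Q, so use the chord formula.
s = (y2 - y1) / (x2 - x1) = (3) / (10) mod 11 = 8
x3 = s^2 - x1 - x2 mod 11 = 8^2 - 8 - 7 = 5
y3 = s (x1 - x3) - y1 mod 11 = 8 * (8 - 5) - 2 = 0

P + Q = (5, 0)


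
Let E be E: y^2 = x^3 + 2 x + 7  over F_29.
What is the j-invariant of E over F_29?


Delta = -16(4 a^3 + 27 b^2) mod 29 = 12
-1728 * (4 a)^3 = -1728 * (4*2)^3 mod 29 = 25
j = 25 * 12^(-1) mod 29 = 19

j = 19 (mod 29)


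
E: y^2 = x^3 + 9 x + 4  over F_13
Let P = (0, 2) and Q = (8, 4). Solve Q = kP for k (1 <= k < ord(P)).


Enumerate multiples of P until we hit Q = (8, 4):
  1P = (0, 2)
  2P = (1, 12)
  3P = (8, 9)
  4P = (8, 4)
Match found at i = 4.

k = 4


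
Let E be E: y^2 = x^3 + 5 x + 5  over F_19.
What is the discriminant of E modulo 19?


4 a^3 + 27 b^2 = 4*5^3 + 27*5^2 = 500 + 675 = 1175
Delta = -16 * (1175) = -18800
Delta mod 19 = 10

Delta = 10 (mod 19)


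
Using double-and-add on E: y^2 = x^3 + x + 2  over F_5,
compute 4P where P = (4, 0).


k = 4 = 100_2 (binary, LSB first: 001)
Double-and-add from P = (4, 0):
  bit 0 = 0: acc unchanged = O
  bit 1 = 0: acc unchanged = O
  bit 2 = 1: acc = O + O = O

4P = O


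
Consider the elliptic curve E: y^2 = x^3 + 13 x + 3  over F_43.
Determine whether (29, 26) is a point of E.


Check whether y^2 = x^3 + 13 x + 3 (mod 43) for (x, y) = (29, 26).
LHS: y^2 = 26^2 mod 43 = 31
RHS: x^3 + 13 x + 3 = 29^3 + 13*29 + 3 mod 43 = 1
LHS != RHS

No, not on the curve


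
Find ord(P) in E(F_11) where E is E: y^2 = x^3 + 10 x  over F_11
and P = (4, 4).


Compute successive multiples of P until we hit O:
  1P = (4, 4)
  2P = (4, 7)
  3P = O

ord(P) = 3


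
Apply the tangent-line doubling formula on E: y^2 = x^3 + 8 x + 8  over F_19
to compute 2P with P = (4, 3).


Doubling: s = (3 x1^2 + a) / (2 y1)
s = (3*4^2 + 8) / (2*3) mod 19 = 3
x3 = s^2 - 2 x1 mod 19 = 3^2 - 2*4 = 1
y3 = s (x1 - x3) - y1 mod 19 = 3 * (4 - 1) - 3 = 6

2P = (1, 6)


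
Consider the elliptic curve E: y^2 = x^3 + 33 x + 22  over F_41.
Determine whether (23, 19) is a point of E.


Check whether y^2 = x^3 + 33 x + 22 (mod 41) for (x, y) = (23, 19).
LHS: y^2 = 19^2 mod 41 = 33
RHS: x^3 + 33 x + 22 = 23^3 + 33*23 + 22 mod 41 = 33
LHS = RHS

Yes, on the curve


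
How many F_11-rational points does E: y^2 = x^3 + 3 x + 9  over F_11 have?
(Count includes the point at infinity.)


For each x in F_11, count y with y^2 = x^3 + 3 x + 9 mod 11:
  x = 0: RHS = 9, y in [3, 8]  -> 2 point(s)
  x = 2: RHS = 1, y in [1, 10]  -> 2 point(s)
  x = 3: RHS = 1, y in [1, 10]  -> 2 point(s)
  x = 6: RHS = 1, y in [1, 10]  -> 2 point(s)
  x = 10: RHS = 5, y in [4, 7]  -> 2 point(s)
Affine points: 10. Add the point at infinity: total = 11.

#E(F_11) = 11


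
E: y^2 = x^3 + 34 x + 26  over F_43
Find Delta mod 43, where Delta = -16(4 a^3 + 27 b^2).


4 a^3 + 27 b^2 = 4*34^3 + 27*26^2 = 157216 + 18252 = 175468
Delta = -16 * (175468) = -2807488
Delta mod 43 = 25

Delta = 25 (mod 43)


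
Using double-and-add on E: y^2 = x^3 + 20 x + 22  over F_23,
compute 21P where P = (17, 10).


k = 21 = 10101_2 (binary, LSB first: 10101)
Double-and-add from P = (17, 10):
  bit 0 = 1: acc = O + (17, 10) = (17, 10)
  bit 1 = 0: acc unchanged = (17, 10)
  bit 2 = 1: acc = (17, 10) + (12, 14) = (2, 1)
  bit 3 = 0: acc unchanged = (2, 1)
  bit 4 = 1: acc = (2, 1) + (10, 16) = (12, 9)

21P = (12, 9)


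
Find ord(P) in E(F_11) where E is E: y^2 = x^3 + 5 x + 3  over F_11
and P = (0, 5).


Compute successive multiples of P until we hit O:
  1P = (0, 5)
  2P = (3, 10)
  3P = (1, 8)
  4P = (8, 4)
  5P = (8, 7)
  6P = (1, 3)
  7P = (3, 1)
  8P = (0, 6)
  ... (continuing to 9P)
  9P = O

ord(P) = 9


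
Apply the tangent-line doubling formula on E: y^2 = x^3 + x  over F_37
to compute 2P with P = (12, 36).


Doubling: s = (3 x1^2 + a) / (2 y1)
s = (3*12^2 + 1) / (2*36) mod 37 = 24
x3 = s^2 - 2 x1 mod 37 = 24^2 - 2*12 = 34
y3 = s (x1 - x3) - y1 mod 37 = 24 * (12 - 34) - 36 = 28

2P = (34, 28)


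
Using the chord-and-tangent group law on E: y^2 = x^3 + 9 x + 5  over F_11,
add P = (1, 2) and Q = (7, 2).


P != Q, so use the chord formula.
s = (y2 - y1) / (x2 - x1) = (0) / (6) mod 11 = 0
x3 = s^2 - x1 - x2 mod 11 = 0^2 - 1 - 7 = 3
y3 = s (x1 - x3) - y1 mod 11 = 0 * (1 - 3) - 2 = 9

P + Q = (3, 9)


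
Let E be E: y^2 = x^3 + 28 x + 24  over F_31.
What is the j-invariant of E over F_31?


Delta = -16(4 a^3 + 27 b^2) mod 31 = 28
-1728 * (4 a)^3 = -1728 * (4*28)^3 mod 31 = 2
j = 2 * 28^(-1) mod 31 = 20

j = 20 (mod 31)


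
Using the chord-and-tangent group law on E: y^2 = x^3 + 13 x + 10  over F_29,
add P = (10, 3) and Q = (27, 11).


P != Q, so use the chord formula.
s = (y2 - y1) / (x2 - x1) = (8) / (17) mod 29 = 9
x3 = s^2 - x1 - x2 mod 29 = 9^2 - 10 - 27 = 15
y3 = s (x1 - x3) - y1 mod 29 = 9 * (10 - 15) - 3 = 10

P + Q = (15, 10)


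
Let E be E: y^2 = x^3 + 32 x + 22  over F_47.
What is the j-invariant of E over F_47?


Delta = -16(4 a^3 + 27 b^2) mod 47 = 3
-1728 * (4 a)^3 = -1728 * (4*32)^3 mod 47 = 38
j = 38 * 3^(-1) mod 47 = 44

j = 44 (mod 47)


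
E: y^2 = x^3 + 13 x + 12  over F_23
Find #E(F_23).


For each x in F_23, count y with y^2 = x^3 + 13 x + 12 mod 23:
  x = 0: RHS = 12, y in [9, 14]  -> 2 point(s)
  x = 1: RHS = 3, y in [7, 16]  -> 2 point(s)
  x = 2: RHS = 0, y in [0]  -> 1 point(s)
  x = 3: RHS = 9, y in [3, 20]  -> 2 point(s)
  x = 4: RHS = 13, y in [6, 17]  -> 2 point(s)
  x = 5: RHS = 18, y in [8, 15]  -> 2 point(s)
  x = 7: RHS = 9, y in [3, 20]  -> 2 point(s)
  x = 13: RHS = 9, y in [3, 20]  -> 2 point(s)
  x = 18: RHS = 6, y in [11, 12]  -> 2 point(s)
  x = 21: RHS = 1, y in [1, 22]  -> 2 point(s)
Affine points: 19. Add the point at infinity: total = 20.

#E(F_23) = 20


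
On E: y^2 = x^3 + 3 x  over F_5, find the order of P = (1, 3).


Compute successive multiples of P until we hit O:
  1P = (1, 3)
  2P = (4, 4)
  3P = (4, 1)
  4P = (1, 2)
  5P = O

ord(P) = 5


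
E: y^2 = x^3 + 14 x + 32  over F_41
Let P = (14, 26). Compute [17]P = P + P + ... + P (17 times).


k = 17 = 10001_2 (binary, LSB first: 10001)
Double-and-add from P = (14, 26):
  bit 0 = 1: acc = O + (14, 26) = (14, 26)
  bit 1 = 0: acc unchanged = (14, 26)
  bit 2 = 0: acc unchanged = (14, 26)
  bit 3 = 0: acc unchanged = (14, 26)
  bit 4 = 1: acc = (14, 26) + (31, 32) = (14, 15)

17P = (14, 15)


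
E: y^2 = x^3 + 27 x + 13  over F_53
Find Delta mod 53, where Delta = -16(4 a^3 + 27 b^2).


4 a^3 + 27 b^2 = 4*27^3 + 27*13^2 = 78732 + 4563 = 83295
Delta = -16 * (83295) = -1332720
Delta mod 53 = 18

Delta = 18 (mod 53)


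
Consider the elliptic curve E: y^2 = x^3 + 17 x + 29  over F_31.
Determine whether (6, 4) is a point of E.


Check whether y^2 = x^3 + 17 x + 29 (mod 31) for (x, y) = (6, 4).
LHS: y^2 = 4^2 mod 31 = 16
RHS: x^3 + 17 x + 29 = 6^3 + 17*6 + 29 mod 31 = 6
LHS != RHS

No, not on the curve


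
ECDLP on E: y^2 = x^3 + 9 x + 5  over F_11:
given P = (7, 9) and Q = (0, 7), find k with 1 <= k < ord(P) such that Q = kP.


Enumerate multiples of P until we hit Q = (0, 7):
  1P = (7, 9)
  2P = (0, 4)
  3P = (9, 10)
  4P = (9, 1)
  5P = (0, 7)
Match found at i = 5.

k = 5
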